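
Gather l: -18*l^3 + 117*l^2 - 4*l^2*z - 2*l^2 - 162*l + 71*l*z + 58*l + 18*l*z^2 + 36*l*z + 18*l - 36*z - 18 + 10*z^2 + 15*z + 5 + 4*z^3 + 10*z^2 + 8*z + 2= -18*l^3 + l^2*(115 - 4*z) + l*(18*z^2 + 107*z - 86) + 4*z^3 + 20*z^2 - 13*z - 11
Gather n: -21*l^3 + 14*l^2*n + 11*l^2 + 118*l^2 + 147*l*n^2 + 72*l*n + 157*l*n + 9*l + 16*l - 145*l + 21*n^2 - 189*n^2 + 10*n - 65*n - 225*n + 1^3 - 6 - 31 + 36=-21*l^3 + 129*l^2 - 120*l + n^2*(147*l - 168) + n*(14*l^2 + 229*l - 280)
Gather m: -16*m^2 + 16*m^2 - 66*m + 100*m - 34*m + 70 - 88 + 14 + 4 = 0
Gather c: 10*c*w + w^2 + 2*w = 10*c*w + w^2 + 2*w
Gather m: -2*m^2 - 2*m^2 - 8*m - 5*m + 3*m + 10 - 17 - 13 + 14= -4*m^2 - 10*m - 6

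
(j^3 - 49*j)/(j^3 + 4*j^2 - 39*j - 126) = j*(j - 7)/(j^2 - 3*j - 18)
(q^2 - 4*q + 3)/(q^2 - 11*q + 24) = (q - 1)/(q - 8)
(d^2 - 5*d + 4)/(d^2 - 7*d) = (d^2 - 5*d + 4)/(d*(d - 7))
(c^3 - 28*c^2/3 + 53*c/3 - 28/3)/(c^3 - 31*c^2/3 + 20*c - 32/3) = (c - 7)/(c - 8)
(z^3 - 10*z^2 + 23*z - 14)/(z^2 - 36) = (z^3 - 10*z^2 + 23*z - 14)/(z^2 - 36)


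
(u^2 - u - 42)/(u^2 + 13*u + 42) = (u - 7)/(u + 7)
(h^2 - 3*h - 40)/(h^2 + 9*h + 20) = (h - 8)/(h + 4)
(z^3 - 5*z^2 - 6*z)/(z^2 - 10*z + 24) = z*(z + 1)/(z - 4)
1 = 1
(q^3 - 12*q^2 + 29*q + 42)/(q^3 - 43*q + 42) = (q^2 - 6*q - 7)/(q^2 + 6*q - 7)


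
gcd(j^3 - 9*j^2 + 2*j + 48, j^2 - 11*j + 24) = j^2 - 11*j + 24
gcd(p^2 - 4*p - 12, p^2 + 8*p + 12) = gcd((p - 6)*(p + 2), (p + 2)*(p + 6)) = p + 2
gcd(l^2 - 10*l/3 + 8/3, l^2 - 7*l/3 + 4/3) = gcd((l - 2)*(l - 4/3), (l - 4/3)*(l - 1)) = l - 4/3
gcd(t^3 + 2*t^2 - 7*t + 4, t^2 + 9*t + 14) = 1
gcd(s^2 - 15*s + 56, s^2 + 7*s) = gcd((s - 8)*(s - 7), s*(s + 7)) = 1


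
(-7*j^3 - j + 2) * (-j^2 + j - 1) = 7*j^5 - 7*j^4 + 8*j^3 - 3*j^2 + 3*j - 2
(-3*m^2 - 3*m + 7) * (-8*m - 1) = 24*m^3 + 27*m^2 - 53*m - 7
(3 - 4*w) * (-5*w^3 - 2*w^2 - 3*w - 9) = 20*w^4 - 7*w^3 + 6*w^2 + 27*w - 27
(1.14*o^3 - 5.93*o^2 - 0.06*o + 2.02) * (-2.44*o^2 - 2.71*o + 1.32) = -2.7816*o^5 + 11.3798*o^4 + 17.7215*o^3 - 12.5938*o^2 - 5.5534*o + 2.6664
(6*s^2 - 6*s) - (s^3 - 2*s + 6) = -s^3 + 6*s^2 - 4*s - 6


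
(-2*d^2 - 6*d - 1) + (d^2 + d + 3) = -d^2 - 5*d + 2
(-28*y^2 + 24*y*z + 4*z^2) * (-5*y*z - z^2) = 140*y^3*z - 92*y^2*z^2 - 44*y*z^3 - 4*z^4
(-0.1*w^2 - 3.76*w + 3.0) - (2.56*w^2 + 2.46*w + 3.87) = -2.66*w^2 - 6.22*w - 0.87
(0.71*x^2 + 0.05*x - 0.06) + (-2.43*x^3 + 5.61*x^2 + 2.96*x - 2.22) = -2.43*x^3 + 6.32*x^2 + 3.01*x - 2.28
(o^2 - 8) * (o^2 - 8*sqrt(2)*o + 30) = o^4 - 8*sqrt(2)*o^3 + 22*o^2 + 64*sqrt(2)*o - 240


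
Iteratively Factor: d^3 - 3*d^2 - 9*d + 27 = (d + 3)*(d^2 - 6*d + 9) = (d - 3)*(d + 3)*(d - 3)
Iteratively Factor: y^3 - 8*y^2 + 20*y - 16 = (y - 2)*(y^2 - 6*y + 8) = (y - 4)*(y - 2)*(y - 2)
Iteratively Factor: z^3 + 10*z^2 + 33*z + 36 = (z + 3)*(z^2 + 7*z + 12) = (z + 3)*(z + 4)*(z + 3)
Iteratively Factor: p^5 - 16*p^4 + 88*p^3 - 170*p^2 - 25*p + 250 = (p - 5)*(p^4 - 11*p^3 + 33*p^2 - 5*p - 50) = (p - 5)*(p - 2)*(p^3 - 9*p^2 + 15*p + 25) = (p - 5)^2*(p - 2)*(p^2 - 4*p - 5) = (p - 5)^2*(p - 2)*(p + 1)*(p - 5)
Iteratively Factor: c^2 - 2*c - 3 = (c + 1)*(c - 3)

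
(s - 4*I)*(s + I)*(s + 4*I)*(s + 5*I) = s^4 + 6*I*s^3 + 11*s^2 + 96*I*s - 80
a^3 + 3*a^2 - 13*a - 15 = (a - 3)*(a + 1)*(a + 5)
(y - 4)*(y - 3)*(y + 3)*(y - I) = y^4 - 4*y^3 - I*y^3 - 9*y^2 + 4*I*y^2 + 36*y + 9*I*y - 36*I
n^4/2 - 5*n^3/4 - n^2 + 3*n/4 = n*(n/2 + 1/2)*(n - 3)*(n - 1/2)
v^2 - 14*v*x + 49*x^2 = (v - 7*x)^2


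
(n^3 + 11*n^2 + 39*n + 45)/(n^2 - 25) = (n^2 + 6*n + 9)/(n - 5)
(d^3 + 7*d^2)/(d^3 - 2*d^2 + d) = d*(d + 7)/(d^2 - 2*d + 1)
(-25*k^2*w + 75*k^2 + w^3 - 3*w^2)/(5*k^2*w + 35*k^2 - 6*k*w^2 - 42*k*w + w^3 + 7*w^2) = (5*k*w - 15*k + w^2 - 3*w)/(-k*w - 7*k + w^2 + 7*w)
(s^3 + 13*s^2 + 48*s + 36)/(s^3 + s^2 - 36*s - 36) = (s + 6)/(s - 6)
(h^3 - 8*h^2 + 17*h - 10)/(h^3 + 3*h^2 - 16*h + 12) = (h - 5)/(h + 6)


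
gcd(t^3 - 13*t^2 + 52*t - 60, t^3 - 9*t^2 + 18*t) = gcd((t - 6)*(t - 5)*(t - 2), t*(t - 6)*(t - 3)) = t - 6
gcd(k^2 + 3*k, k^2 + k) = k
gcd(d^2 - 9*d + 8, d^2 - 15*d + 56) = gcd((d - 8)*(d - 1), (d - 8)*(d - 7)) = d - 8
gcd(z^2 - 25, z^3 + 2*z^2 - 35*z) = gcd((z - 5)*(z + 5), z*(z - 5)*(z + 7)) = z - 5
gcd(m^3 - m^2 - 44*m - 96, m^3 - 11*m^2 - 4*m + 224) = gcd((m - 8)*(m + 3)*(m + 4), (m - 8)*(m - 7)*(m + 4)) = m^2 - 4*m - 32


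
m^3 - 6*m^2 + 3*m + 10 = (m - 5)*(m - 2)*(m + 1)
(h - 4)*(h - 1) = h^2 - 5*h + 4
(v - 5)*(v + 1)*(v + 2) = v^3 - 2*v^2 - 13*v - 10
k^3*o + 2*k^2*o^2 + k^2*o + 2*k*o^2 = k*(k + 2*o)*(k*o + o)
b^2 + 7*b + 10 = (b + 2)*(b + 5)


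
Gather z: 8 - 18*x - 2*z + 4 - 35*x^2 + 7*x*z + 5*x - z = -35*x^2 - 13*x + z*(7*x - 3) + 12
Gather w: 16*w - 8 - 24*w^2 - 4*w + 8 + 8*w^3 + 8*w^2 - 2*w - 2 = 8*w^3 - 16*w^2 + 10*w - 2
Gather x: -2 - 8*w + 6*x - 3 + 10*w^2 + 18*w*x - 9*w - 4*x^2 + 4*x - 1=10*w^2 - 17*w - 4*x^2 + x*(18*w + 10) - 6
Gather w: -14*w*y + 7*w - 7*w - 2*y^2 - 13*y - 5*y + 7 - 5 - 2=-14*w*y - 2*y^2 - 18*y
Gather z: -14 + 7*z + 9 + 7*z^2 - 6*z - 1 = 7*z^2 + z - 6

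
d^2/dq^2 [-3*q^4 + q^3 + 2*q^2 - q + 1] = -36*q^2 + 6*q + 4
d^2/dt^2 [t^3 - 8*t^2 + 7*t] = 6*t - 16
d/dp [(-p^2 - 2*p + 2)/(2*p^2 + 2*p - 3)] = 2*(p^2 - p + 1)/(4*p^4 + 8*p^3 - 8*p^2 - 12*p + 9)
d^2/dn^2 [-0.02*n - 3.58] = 0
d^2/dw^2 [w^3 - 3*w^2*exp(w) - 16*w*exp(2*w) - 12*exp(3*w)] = -3*w^2*exp(w) - 64*w*exp(2*w) - 12*w*exp(w) + 6*w - 108*exp(3*w) - 64*exp(2*w) - 6*exp(w)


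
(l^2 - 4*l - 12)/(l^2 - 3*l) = (l^2 - 4*l - 12)/(l*(l - 3))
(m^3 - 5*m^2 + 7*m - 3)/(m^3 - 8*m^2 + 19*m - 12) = (m - 1)/(m - 4)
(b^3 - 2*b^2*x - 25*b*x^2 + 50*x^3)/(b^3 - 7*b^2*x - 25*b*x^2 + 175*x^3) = (-b + 2*x)/(-b + 7*x)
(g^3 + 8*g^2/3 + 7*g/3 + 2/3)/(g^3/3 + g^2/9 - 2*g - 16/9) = 3*(3*g^2 + 5*g + 2)/(3*g^2 - 2*g - 16)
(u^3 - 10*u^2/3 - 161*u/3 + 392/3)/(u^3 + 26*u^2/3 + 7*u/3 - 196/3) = (u - 8)/(u + 4)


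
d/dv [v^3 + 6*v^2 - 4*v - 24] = 3*v^2 + 12*v - 4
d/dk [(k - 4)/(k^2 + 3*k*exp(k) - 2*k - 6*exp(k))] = (k^2 + 3*k*exp(k) - 2*k - (k - 4)*(3*k*exp(k) + 2*k - 3*exp(k) - 2) - 6*exp(k))/(k^2 + 3*k*exp(k) - 2*k - 6*exp(k))^2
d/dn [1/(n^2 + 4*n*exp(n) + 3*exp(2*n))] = 2*(-2*n*exp(n) - n - 3*exp(2*n) - 2*exp(n))/(n^2 + 4*n*exp(n) + 3*exp(2*n))^2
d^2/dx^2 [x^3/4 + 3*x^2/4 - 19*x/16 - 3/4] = 3*x/2 + 3/2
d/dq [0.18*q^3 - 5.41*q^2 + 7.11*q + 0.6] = 0.54*q^2 - 10.82*q + 7.11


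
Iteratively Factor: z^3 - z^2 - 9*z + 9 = (z + 3)*(z^2 - 4*z + 3) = (z - 1)*(z + 3)*(z - 3)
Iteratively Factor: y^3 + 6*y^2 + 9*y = (y + 3)*(y^2 + 3*y) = y*(y + 3)*(y + 3)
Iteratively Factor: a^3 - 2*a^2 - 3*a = (a - 3)*(a^2 + a) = a*(a - 3)*(a + 1)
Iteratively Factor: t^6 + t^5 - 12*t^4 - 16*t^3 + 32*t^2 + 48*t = (t)*(t^5 + t^4 - 12*t^3 - 16*t^2 + 32*t + 48) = t*(t + 2)*(t^4 - t^3 - 10*t^2 + 4*t + 24) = t*(t + 2)^2*(t^3 - 3*t^2 - 4*t + 12) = t*(t + 2)^3*(t^2 - 5*t + 6) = t*(t - 2)*(t + 2)^3*(t - 3)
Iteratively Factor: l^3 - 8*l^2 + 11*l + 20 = (l - 5)*(l^2 - 3*l - 4) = (l - 5)*(l - 4)*(l + 1)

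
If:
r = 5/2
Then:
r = 5/2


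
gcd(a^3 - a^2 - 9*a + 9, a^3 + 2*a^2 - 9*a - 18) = a^2 - 9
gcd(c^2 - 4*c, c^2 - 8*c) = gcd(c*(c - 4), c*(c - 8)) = c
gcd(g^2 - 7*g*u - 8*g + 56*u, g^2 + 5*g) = 1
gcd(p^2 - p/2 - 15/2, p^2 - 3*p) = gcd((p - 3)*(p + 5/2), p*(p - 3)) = p - 3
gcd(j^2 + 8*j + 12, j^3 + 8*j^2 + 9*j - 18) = j + 6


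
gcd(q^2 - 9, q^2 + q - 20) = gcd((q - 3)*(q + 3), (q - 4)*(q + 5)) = 1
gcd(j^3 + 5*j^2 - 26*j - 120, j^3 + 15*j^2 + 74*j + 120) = j^2 + 10*j + 24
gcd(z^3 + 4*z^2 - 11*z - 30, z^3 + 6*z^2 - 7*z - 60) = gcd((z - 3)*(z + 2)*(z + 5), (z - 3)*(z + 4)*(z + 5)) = z^2 + 2*z - 15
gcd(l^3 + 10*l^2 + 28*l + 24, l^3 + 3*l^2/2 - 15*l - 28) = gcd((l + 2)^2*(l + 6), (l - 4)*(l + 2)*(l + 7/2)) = l + 2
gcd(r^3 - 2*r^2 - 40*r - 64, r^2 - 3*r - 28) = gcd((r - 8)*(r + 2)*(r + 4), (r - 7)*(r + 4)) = r + 4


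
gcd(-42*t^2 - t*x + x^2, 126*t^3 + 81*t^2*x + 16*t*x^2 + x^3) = 6*t + x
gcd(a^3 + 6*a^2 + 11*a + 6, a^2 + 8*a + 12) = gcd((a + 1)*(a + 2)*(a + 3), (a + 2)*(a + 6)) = a + 2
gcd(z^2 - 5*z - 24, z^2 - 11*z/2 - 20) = z - 8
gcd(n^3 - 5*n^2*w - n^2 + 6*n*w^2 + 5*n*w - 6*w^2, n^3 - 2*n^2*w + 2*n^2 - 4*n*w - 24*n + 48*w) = -n + 2*w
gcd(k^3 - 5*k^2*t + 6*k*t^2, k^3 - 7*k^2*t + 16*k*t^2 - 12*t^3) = k^2 - 5*k*t + 6*t^2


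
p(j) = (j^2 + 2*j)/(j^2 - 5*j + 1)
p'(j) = (5 - 2*j)*(j^2 + 2*j)/(j^2 - 5*j + 1)^2 + (2*j + 2)/(j^2 - 5*j + 1) = (-7*j^2 + 2*j + 2)/(j^4 - 10*j^3 + 27*j^2 - 10*j + 1)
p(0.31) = -1.58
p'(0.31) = 9.45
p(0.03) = 0.07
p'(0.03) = 2.84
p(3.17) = -3.41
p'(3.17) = -2.69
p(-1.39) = -0.09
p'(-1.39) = -0.15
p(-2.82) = 0.10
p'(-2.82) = -0.11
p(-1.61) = -0.05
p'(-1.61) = -0.14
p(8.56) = 2.87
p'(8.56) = -0.50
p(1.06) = -1.02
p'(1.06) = -0.37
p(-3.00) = 0.12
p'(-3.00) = -0.11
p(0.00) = 0.00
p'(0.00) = 2.00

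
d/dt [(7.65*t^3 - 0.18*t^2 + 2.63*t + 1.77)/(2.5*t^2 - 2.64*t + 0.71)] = (19.125*t^4 - 40.392*t^3 + 10.1947*t^2 - 9.1056*t + 6.5401)/(6.25*t^4 - 13.2*t^3 + 10.5196*t^2 - 3.7488*t + 0.5041)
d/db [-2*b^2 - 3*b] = -4*b - 3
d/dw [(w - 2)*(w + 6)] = 2*w + 4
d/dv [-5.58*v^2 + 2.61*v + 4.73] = 2.61 - 11.16*v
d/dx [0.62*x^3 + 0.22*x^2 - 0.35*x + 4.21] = 1.86*x^2 + 0.44*x - 0.35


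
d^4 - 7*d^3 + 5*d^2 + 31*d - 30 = (d - 5)*(d - 3)*(d - 1)*(d + 2)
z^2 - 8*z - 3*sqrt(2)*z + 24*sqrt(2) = (z - 8)*(z - 3*sqrt(2))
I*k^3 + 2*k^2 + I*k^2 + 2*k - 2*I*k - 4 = (k + 2)*(k - 2*I)*(I*k - I)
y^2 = y^2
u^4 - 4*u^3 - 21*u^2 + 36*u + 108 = (u - 6)*(u - 3)*(u + 2)*(u + 3)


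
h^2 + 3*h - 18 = (h - 3)*(h + 6)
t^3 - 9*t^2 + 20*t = t*(t - 5)*(t - 4)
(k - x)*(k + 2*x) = k^2 + k*x - 2*x^2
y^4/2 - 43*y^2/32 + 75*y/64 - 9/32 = (y/2 + 1)*(y - 3/4)^2*(y - 1/2)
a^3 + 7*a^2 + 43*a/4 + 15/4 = (a + 1/2)*(a + 3/2)*(a + 5)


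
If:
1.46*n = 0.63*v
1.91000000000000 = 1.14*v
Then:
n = 0.72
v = 1.68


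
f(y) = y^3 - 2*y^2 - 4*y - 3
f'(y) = 3*y^2 - 4*y - 4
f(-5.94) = -259.39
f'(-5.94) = 125.61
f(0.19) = -3.83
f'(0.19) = -4.65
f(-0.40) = -1.78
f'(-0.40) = -1.92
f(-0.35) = -1.89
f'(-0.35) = -2.23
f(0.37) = -4.70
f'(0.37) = -5.07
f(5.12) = 58.31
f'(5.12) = 54.16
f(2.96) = -6.43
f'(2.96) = 10.44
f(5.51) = 81.52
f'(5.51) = 65.04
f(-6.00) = -267.00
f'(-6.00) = 128.00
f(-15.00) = -3768.00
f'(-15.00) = 731.00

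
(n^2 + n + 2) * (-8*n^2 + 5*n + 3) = -8*n^4 - 3*n^3 - 8*n^2 + 13*n + 6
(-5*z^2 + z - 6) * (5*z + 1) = -25*z^3 - 29*z - 6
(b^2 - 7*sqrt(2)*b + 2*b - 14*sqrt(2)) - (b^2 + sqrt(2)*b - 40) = -8*sqrt(2)*b + 2*b - 14*sqrt(2) + 40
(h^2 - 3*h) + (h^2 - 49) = 2*h^2 - 3*h - 49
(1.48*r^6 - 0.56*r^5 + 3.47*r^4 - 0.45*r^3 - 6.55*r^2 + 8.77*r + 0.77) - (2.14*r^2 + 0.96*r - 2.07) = 1.48*r^6 - 0.56*r^5 + 3.47*r^4 - 0.45*r^3 - 8.69*r^2 + 7.81*r + 2.84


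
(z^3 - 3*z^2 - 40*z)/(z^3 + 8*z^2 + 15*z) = (z - 8)/(z + 3)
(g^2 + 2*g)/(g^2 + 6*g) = (g + 2)/(g + 6)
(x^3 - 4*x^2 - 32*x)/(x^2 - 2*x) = (x^2 - 4*x - 32)/(x - 2)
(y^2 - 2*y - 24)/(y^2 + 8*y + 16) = (y - 6)/(y + 4)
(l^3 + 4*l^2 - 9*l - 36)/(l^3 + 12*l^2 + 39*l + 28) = (l^2 - 9)/(l^2 + 8*l + 7)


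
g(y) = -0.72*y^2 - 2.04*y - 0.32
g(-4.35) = -5.07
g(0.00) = -0.32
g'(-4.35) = 4.22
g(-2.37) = 0.47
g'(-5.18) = 5.42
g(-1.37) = 1.12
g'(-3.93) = 3.62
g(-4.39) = -5.24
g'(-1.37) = -0.07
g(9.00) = -77.00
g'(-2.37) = 1.37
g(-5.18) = -9.07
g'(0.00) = -2.04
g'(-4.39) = 4.28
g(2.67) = -10.90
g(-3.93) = -3.42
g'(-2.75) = 1.92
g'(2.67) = -5.88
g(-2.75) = -0.15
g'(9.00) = -15.00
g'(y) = -1.44*y - 2.04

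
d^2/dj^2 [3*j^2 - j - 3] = 6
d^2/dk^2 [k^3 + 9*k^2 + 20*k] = 6*k + 18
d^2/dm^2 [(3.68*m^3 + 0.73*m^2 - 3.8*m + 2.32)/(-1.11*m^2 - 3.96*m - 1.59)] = (2.8421709430404e-14*m^4 - 86.645376*m^3 - 148.445082*m^2 - 157.24692*m - 116.117154)/(1.367631*m^6 + 14.637348*m^5 + 58.096845*m^4 + 104.03316*m^3 + 83.219805*m^2 + 30.033828*m + 4.019679)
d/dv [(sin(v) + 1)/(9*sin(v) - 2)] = -11*cos(v)/(9*sin(v) - 2)^2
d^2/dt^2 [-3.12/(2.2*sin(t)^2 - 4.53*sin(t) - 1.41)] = (-60.4032*sin(t)^4 + 93.28176*sin(t)^3 - 12.133368*sin(t)^2 - 166.635144*sin(t) + 147.406896)/(-2.2*sin(t)^2 + 4.53*sin(t) + 1.41)^3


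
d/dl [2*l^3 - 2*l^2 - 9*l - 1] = 6*l^2 - 4*l - 9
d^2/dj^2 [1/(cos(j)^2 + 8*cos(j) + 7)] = 2*(-2*sin(j)^4 + 19*sin(j)^2 + 43*cos(j) - 3*cos(3*j) + 40)/((cos(j) + 1)^3*(cos(j) + 7)^3)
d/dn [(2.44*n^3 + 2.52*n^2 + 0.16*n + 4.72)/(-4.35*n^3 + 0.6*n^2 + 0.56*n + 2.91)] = (-3.5527136788005e-15*n^5 + 12.426*n^4 + 4.1248*n^3 + 84.2124*n^2 + 9.0024*n - 2.1776)/(18.9225*n^6 - 5.22*n^5 - 4.512*n^4 - 24.645*n^3 + 3.8056*n^2 + 3.2592*n + 8.4681)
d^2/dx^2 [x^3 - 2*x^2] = 6*x - 4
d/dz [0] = 0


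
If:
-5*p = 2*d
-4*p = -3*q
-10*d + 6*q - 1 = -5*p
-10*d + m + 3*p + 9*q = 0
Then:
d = -5/76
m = -20/19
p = 1/38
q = 2/57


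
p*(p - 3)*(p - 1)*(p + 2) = p^4 - 2*p^3 - 5*p^2 + 6*p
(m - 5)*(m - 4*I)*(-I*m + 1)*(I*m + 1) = m^4 - 5*m^3 - 4*I*m^3 + m^2 + 20*I*m^2 - 5*m - 4*I*m + 20*I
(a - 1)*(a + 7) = a^2 + 6*a - 7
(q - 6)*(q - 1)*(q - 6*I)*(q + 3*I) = q^4 - 7*q^3 - 3*I*q^3 + 24*q^2 + 21*I*q^2 - 126*q - 18*I*q + 108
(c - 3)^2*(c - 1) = c^3 - 7*c^2 + 15*c - 9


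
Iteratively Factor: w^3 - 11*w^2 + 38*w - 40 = (w - 2)*(w^2 - 9*w + 20) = (w - 5)*(w - 2)*(w - 4)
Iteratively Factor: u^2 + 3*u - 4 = (u - 1)*(u + 4)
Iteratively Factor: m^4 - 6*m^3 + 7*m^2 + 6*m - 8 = (m - 4)*(m^3 - 2*m^2 - m + 2) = (m - 4)*(m - 2)*(m^2 - 1) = (m - 4)*(m - 2)*(m + 1)*(m - 1)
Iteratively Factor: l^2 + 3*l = (l)*(l + 3)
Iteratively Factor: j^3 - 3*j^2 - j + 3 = (j + 1)*(j^2 - 4*j + 3) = (j - 3)*(j + 1)*(j - 1)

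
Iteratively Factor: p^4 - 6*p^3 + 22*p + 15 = (p + 1)*(p^3 - 7*p^2 + 7*p + 15) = (p - 3)*(p + 1)*(p^2 - 4*p - 5) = (p - 5)*(p - 3)*(p + 1)*(p + 1)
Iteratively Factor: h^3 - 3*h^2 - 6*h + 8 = (h + 2)*(h^2 - 5*h + 4) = (h - 1)*(h + 2)*(h - 4)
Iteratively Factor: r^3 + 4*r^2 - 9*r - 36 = (r + 4)*(r^2 - 9) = (r + 3)*(r + 4)*(r - 3)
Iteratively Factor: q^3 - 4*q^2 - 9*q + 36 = (q - 3)*(q^2 - q - 12) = (q - 3)*(q + 3)*(q - 4)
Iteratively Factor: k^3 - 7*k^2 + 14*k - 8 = (k - 1)*(k^2 - 6*k + 8) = (k - 2)*(k - 1)*(k - 4)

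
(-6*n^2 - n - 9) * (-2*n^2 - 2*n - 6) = 12*n^4 + 14*n^3 + 56*n^2 + 24*n + 54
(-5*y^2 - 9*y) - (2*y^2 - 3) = -7*y^2 - 9*y + 3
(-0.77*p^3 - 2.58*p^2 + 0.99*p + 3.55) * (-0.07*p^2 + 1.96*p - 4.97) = 0.0539*p^5 - 1.3286*p^4 - 1.2992*p^3 + 14.5145*p^2 + 2.0377*p - 17.6435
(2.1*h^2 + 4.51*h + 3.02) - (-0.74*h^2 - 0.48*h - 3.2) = 2.84*h^2 + 4.99*h + 6.22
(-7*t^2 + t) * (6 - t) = 7*t^3 - 43*t^2 + 6*t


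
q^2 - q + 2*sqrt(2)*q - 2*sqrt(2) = (q - 1)*(q + 2*sqrt(2))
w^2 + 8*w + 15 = (w + 3)*(w + 5)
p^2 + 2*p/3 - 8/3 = (p - 4/3)*(p + 2)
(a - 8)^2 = a^2 - 16*a + 64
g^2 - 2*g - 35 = (g - 7)*(g + 5)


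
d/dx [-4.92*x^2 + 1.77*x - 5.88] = 1.77 - 9.84*x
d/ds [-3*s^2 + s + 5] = 1 - 6*s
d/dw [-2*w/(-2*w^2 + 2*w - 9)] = 2*(9 - 2*w^2)/(4*w^4 - 8*w^3 + 40*w^2 - 36*w + 81)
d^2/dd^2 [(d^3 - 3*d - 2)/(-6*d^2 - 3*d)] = 2*(11*d^3 + 24*d^2 + 12*d + 2)/(3*d^3*(8*d^3 + 12*d^2 + 6*d + 1))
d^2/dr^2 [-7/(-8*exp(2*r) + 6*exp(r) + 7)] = 14*((3 - 16*exp(r))*(-8*exp(2*r) + 6*exp(r) + 7) - 4*(8*exp(r) - 3)^2*exp(r))*exp(r)/(-8*exp(2*r) + 6*exp(r) + 7)^3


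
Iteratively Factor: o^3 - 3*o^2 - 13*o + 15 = (o + 3)*(o^2 - 6*o + 5) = (o - 5)*(o + 3)*(o - 1)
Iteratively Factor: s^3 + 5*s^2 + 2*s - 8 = (s - 1)*(s^2 + 6*s + 8) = (s - 1)*(s + 2)*(s + 4)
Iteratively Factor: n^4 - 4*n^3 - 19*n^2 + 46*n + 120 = (n + 3)*(n^3 - 7*n^2 + 2*n + 40) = (n - 5)*(n + 3)*(n^2 - 2*n - 8) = (n - 5)*(n - 4)*(n + 3)*(n + 2)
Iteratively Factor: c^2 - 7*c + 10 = (c - 5)*(c - 2)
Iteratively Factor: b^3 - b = (b - 1)*(b^2 + b) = (b - 1)*(b + 1)*(b)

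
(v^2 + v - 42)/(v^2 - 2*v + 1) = (v^2 + v - 42)/(v^2 - 2*v + 1)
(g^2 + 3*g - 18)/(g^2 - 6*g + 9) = (g + 6)/(g - 3)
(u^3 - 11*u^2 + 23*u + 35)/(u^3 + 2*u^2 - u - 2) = (u^2 - 12*u + 35)/(u^2 + u - 2)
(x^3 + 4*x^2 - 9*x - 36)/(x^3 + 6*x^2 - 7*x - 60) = (x + 3)/(x + 5)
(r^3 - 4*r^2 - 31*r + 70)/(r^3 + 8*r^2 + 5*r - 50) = (r - 7)/(r + 5)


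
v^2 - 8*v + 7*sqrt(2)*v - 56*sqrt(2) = (v - 8)*(v + 7*sqrt(2))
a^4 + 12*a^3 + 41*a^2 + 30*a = a*(a + 1)*(a + 5)*(a + 6)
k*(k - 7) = k^2 - 7*k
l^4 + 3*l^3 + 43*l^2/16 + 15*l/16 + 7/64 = (l + 1/4)*(l + 1/2)^2*(l + 7/4)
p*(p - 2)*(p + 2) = p^3 - 4*p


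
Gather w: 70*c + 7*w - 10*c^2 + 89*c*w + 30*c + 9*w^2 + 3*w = -10*c^2 + 100*c + 9*w^2 + w*(89*c + 10)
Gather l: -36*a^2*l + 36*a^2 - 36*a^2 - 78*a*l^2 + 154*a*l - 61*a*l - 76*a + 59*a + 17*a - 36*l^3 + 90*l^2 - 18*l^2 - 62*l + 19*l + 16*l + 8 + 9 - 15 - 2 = -36*l^3 + l^2*(72 - 78*a) + l*(-36*a^2 + 93*a - 27)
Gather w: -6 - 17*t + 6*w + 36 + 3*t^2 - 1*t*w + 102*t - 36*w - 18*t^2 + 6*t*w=-15*t^2 + 85*t + w*(5*t - 30) + 30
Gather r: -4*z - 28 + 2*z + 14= -2*z - 14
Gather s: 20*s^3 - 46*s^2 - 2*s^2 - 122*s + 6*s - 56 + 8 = 20*s^3 - 48*s^2 - 116*s - 48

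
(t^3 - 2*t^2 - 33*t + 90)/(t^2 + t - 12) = (t^2 + t - 30)/(t + 4)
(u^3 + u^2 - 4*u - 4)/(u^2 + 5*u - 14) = (u^2 + 3*u + 2)/(u + 7)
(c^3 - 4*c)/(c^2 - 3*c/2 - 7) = 2*c*(c - 2)/(2*c - 7)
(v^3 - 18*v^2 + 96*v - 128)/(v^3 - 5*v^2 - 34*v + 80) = (v - 8)/(v + 5)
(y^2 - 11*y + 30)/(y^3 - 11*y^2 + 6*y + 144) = (y - 5)/(y^2 - 5*y - 24)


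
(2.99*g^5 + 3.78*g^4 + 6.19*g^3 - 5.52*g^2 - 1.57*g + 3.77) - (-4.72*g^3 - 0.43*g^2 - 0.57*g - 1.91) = 2.99*g^5 + 3.78*g^4 + 10.91*g^3 - 5.09*g^2 - 1.0*g + 5.68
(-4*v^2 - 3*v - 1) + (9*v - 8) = -4*v^2 + 6*v - 9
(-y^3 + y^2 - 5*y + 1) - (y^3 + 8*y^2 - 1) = -2*y^3 - 7*y^2 - 5*y + 2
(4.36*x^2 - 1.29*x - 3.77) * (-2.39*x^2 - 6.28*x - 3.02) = -10.4204*x^4 - 24.2977*x^3 + 3.9443*x^2 + 27.5714*x + 11.3854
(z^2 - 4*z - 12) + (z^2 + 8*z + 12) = 2*z^2 + 4*z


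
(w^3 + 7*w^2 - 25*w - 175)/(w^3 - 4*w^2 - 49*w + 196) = (w^2 - 25)/(w^2 - 11*w + 28)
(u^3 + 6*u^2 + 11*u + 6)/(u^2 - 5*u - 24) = (u^2 + 3*u + 2)/(u - 8)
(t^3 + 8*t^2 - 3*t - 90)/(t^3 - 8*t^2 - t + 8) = (t^3 + 8*t^2 - 3*t - 90)/(t^3 - 8*t^2 - t + 8)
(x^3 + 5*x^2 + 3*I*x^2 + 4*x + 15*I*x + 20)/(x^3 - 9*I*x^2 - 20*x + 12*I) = (x^2 + x*(5 + 4*I) + 20*I)/(x^2 - 8*I*x - 12)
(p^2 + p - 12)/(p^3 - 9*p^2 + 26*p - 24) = (p + 4)/(p^2 - 6*p + 8)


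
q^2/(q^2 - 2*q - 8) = q^2/(q^2 - 2*q - 8)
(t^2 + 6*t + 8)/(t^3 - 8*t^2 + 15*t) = (t^2 + 6*t + 8)/(t*(t^2 - 8*t + 15))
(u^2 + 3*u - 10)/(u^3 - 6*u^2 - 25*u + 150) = (u - 2)/(u^2 - 11*u + 30)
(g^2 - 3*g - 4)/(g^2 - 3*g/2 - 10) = 2*(g + 1)/(2*g + 5)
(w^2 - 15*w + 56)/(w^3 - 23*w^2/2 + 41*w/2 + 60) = 2*(w - 7)/(2*w^2 - 7*w - 15)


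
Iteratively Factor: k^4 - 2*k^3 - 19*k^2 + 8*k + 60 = (k + 2)*(k^3 - 4*k^2 - 11*k + 30) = (k - 2)*(k + 2)*(k^2 - 2*k - 15) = (k - 5)*(k - 2)*(k + 2)*(k + 3)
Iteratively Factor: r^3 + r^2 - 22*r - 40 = (r - 5)*(r^2 + 6*r + 8) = (r - 5)*(r + 4)*(r + 2)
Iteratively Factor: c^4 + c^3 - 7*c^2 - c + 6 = (c + 1)*(c^3 - 7*c + 6) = (c - 1)*(c + 1)*(c^2 + c - 6) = (c - 1)*(c + 1)*(c + 3)*(c - 2)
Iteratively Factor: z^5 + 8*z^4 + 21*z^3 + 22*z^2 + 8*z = (z + 1)*(z^4 + 7*z^3 + 14*z^2 + 8*z) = (z + 1)*(z + 2)*(z^3 + 5*z^2 + 4*z) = z*(z + 1)*(z + 2)*(z^2 + 5*z + 4) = z*(z + 1)^2*(z + 2)*(z + 4)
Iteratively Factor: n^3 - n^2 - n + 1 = (n - 1)*(n^2 - 1) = (n - 1)^2*(n + 1)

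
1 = 1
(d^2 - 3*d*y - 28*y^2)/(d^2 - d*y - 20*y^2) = (-d + 7*y)/(-d + 5*y)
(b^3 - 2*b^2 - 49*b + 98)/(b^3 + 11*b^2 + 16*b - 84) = (b - 7)/(b + 6)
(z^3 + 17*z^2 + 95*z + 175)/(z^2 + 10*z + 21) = (z^2 + 10*z + 25)/(z + 3)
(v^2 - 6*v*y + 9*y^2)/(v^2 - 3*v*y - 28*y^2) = (-v^2 + 6*v*y - 9*y^2)/(-v^2 + 3*v*y + 28*y^2)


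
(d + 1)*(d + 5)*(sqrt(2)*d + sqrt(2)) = sqrt(2)*d^3 + 7*sqrt(2)*d^2 + 11*sqrt(2)*d + 5*sqrt(2)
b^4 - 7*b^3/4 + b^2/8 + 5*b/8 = b*(b - 5/4)*(b - 1)*(b + 1/2)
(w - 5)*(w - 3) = w^2 - 8*w + 15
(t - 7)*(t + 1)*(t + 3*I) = t^3 - 6*t^2 + 3*I*t^2 - 7*t - 18*I*t - 21*I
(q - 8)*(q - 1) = q^2 - 9*q + 8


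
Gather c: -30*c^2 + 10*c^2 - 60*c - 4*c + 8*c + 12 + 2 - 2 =-20*c^2 - 56*c + 12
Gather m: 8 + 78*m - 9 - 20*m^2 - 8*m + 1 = -20*m^2 + 70*m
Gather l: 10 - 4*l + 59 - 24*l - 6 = 63 - 28*l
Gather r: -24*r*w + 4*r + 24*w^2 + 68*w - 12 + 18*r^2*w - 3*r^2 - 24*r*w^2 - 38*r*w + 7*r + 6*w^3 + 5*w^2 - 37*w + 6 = r^2*(18*w - 3) + r*(-24*w^2 - 62*w + 11) + 6*w^3 + 29*w^2 + 31*w - 6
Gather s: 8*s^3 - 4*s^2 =8*s^3 - 4*s^2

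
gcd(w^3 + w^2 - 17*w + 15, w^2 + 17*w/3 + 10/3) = w + 5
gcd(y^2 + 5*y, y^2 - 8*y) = y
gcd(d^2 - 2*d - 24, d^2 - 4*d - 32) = d + 4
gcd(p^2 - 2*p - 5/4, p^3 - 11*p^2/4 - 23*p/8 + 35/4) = p - 5/2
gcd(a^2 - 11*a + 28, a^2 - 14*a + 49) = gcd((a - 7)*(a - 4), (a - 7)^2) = a - 7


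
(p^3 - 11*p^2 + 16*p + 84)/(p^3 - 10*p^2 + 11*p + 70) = (p - 6)/(p - 5)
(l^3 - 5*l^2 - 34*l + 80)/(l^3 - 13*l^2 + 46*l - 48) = (l + 5)/(l - 3)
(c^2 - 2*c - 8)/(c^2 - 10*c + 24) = (c + 2)/(c - 6)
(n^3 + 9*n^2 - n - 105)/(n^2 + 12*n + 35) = n - 3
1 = 1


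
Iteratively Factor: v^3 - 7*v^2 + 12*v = (v)*(v^2 - 7*v + 12) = v*(v - 4)*(v - 3)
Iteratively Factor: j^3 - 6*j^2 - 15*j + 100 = (j - 5)*(j^2 - j - 20) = (j - 5)*(j + 4)*(j - 5)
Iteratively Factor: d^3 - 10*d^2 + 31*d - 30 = (d - 5)*(d^2 - 5*d + 6) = (d - 5)*(d - 2)*(d - 3)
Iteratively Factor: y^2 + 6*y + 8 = (y + 4)*(y + 2)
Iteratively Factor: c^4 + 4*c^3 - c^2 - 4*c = (c + 4)*(c^3 - c) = (c - 1)*(c + 4)*(c^2 + c) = (c - 1)*(c + 1)*(c + 4)*(c)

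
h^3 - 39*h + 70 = (h - 5)*(h - 2)*(h + 7)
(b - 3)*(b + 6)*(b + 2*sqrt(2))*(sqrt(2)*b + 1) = sqrt(2)*b^4 + 3*sqrt(2)*b^3 + 5*b^3 - 16*sqrt(2)*b^2 + 15*b^2 - 90*b + 6*sqrt(2)*b - 36*sqrt(2)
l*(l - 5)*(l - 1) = l^3 - 6*l^2 + 5*l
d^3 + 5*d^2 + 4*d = d*(d + 1)*(d + 4)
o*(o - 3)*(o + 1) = o^3 - 2*o^2 - 3*o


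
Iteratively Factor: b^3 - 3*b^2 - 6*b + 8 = (b - 4)*(b^2 + b - 2) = (b - 4)*(b + 2)*(b - 1)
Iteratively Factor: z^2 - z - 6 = (z + 2)*(z - 3)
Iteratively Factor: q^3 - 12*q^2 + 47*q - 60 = (q - 3)*(q^2 - 9*q + 20) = (q - 4)*(q - 3)*(q - 5)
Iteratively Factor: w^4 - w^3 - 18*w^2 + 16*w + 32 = (w + 1)*(w^3 - 2*w^2 - 16*w + 32) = (w + 1)*(w + 4)*(w^2 - 6*w + 8) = (w - 4)*(w + 1)*(w + 4)*(w - 2)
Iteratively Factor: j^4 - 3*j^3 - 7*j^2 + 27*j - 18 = (j - 2)*(j^3 - j^2 - 9*j + 9) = (j - 3)*(j - 2)*(j^2 + 2*j - 3) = (j - 3)*(j - 2)*(j + 3)*(j - 1)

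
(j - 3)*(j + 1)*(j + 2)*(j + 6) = j^4 + 6*j^3 - 7*j^2 - 48*j - 36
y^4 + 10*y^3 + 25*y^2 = y^2*(y + 5)^2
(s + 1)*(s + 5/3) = s^2 + 8*s/3 + 5/3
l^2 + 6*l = l*(l + 6)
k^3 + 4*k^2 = k^2*(k + 4)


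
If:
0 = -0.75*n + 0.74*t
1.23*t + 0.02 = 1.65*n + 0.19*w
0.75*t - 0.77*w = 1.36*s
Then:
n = 0.0495812395309883 - 0.471021775544389*w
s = 0.0277120898610701 - 0.829441324268401*w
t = 0.050251256281407 - 0.477386934673367*w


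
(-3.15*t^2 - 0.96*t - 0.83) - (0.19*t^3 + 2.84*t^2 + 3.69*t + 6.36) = -0.19*t^3 - 5.99*t^2 - 4.65*t - 7.19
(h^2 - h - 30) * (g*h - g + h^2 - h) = g*h^3 - 2*g*h^2 - 29*g*h + 30*g + h^4 - 2*h^3 - 29*h^2 + 30*h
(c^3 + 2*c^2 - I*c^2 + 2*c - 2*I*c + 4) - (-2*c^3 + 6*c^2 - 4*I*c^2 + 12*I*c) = 3*c^3 - 4*c^2 + 3*I*c^2 + 2*c - 14*I*c + 4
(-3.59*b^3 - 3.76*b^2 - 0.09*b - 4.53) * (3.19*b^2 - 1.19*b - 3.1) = -11.4521*b^5 - 7.7223*b^4 + 15.3163*b^3 - 2.6876*b^2 + 5.6697*b + 14.043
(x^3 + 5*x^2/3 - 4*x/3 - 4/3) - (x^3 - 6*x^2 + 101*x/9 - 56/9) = 23*x^2/3 - 113*x/9 + 44/9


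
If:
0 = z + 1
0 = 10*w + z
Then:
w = 1/10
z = -1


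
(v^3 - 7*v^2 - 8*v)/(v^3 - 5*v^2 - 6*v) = (v - 8)/(v - 6)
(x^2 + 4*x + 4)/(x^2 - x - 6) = (x + 2)/(x - 3)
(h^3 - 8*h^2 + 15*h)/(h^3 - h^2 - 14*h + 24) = h*(h - 5)/(h^2 + 2*h - 8)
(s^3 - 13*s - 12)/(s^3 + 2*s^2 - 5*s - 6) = (s - 4)/(s - 2)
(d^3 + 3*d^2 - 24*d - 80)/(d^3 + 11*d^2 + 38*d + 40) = (d^2 - d - 20)/(d^2 + 7*d + 10)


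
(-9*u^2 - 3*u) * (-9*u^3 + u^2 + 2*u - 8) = 81*u^5 + 18*u^4 - 21*u^3 + 66*u^2 + 24*u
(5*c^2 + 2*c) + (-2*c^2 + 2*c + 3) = 3*c^2 + 4*c + 3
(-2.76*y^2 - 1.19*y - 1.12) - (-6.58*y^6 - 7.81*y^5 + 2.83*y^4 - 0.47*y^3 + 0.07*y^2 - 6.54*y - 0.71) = 6.58*y^6 + 7.81*y^5 - 2.83*y^4 + 0.47*y^3 - 2.83*y^2 + 5.35*y - 0.41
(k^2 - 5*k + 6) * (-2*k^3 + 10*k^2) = -2*k^5 + 20*k^4 - 62*k^3 + 60*k^2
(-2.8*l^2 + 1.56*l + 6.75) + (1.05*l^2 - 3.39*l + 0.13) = -1.75*l^2 - 1.83*l + 6.88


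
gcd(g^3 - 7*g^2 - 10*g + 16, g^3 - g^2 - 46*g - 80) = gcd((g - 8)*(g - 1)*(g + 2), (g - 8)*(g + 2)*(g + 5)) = g^2 - 6*g - 16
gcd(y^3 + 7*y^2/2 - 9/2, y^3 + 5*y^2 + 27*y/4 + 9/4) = y^2 + 9*y/2 + 9/2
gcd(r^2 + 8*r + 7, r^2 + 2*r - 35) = r + 7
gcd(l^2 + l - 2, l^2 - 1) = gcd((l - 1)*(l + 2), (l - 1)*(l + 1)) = l - 1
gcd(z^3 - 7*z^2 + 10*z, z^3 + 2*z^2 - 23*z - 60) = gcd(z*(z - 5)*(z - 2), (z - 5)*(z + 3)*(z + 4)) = z - 5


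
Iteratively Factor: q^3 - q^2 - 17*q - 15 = (q - 5)*(q^2 + 4*q + 3) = (q - 5)*(q + 3)*(q + 1)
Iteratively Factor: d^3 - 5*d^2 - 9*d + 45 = (d - 3)*(d^2 - 2*d - 15) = (d - 5)*(d - 3)*(d + 3)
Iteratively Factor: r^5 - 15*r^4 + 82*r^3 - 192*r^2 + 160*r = (r)*(r^4 - 15*r^3 + 82*r^2 - 192*r + 160) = r*(r - 5)*(r^3 - 10*r^2 + 32*r - 32) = r*(r - 5)*(r - 2)*(r^2 - 8*r + 16) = r*(r - 5)*(r - 4)*(r - 2)*(r - 4)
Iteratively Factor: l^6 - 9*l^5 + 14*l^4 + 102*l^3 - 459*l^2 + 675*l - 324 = (l - 1)*(l^5 - 8*l^4 + 6*l^3 + 108*l^2 - 351*l + 324) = (l - 1)*(l + 4)*(l^4 - 12*l^3 + 54*l^2 - 108*l + 81) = (l - 3)*(l - 1)*(l + 4)*(l^3 - 9*l^2 + 27*l - 27) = (l - 3)^2*(l - 1)*(l + 4)*(l^2 - 6*l + 9) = (l - 3)^3*(l - 1)*(l + 4)*(l - 3)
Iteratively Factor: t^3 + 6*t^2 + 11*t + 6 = (t + 2)*(t^2 + 4*t + 3) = (t + 2)*(t + 3)*(t + 1)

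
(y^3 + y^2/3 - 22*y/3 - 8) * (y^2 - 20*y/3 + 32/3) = y^5 - 19*y^4/3 + 10*y^3/9 + 400*y^2/9 - 224*y/9 - 256/3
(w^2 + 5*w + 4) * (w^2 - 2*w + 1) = w^4 + 3*w^3 - 5*w^2 - 3*w + 4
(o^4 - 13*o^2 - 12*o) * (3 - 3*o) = -3*o^5 + 3*o^4 + 39*o^3 - 3*o^2 - 36*o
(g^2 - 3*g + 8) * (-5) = -5*g^2 + 15*g - 40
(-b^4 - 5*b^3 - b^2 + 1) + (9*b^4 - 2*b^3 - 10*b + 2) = 8*b^4 - 7*b^3 - b^2 - 10*b + 3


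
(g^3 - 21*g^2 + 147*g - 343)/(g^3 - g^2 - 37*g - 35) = (g^2 - 14*g + 49)/(g^2 + 6*g + 5)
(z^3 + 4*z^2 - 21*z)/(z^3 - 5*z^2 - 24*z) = (-z^2 - 4*z + 21)/(-z^2 + 5*z + 24)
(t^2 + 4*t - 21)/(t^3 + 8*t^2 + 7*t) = (t - 3)/(t*(t + 1))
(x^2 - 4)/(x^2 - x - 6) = (x - 2)/(x - 3)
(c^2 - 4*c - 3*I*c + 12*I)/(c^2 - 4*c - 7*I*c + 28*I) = (c - 3*I)/(c - 7*I)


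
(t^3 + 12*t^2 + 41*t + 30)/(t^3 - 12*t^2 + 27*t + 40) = (t^2 + 11*t + 30)/(t^2 - 13*t + 40)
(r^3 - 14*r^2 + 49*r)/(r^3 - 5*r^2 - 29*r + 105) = r*(r - 7)/(r^2 + 2*r - 15)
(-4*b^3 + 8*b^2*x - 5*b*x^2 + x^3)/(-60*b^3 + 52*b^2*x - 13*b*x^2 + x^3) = (2*b^2 - 3*b*x + x^2)/(30*b^2 - 11*b*x + x^2)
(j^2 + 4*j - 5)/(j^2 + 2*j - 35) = (j^2 + 4*j - 5)/(j^2 + 2*j - 35)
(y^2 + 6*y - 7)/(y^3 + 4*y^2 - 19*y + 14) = 1/(y - 2)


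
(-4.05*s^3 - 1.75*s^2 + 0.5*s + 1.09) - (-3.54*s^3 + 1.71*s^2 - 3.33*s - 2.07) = -0.51*s^3 - 3.46*s^2 + 3.83*s + 3.16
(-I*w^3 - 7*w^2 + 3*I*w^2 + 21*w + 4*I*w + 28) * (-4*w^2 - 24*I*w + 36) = 4*I*w^5 + 4*w^4 - 12*I*w^4 - 12*w^3 + 116*I*w^3 - 268*w^2 - 396*I*w^2 + 756*w - 528*I*w + 1008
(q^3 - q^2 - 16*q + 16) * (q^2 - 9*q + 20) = q^5 - 10*q^4 + 13*q^3 + 140*q^2 - 464*q + 320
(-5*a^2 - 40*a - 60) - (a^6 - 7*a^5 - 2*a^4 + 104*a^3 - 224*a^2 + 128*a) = -a^6 + 7*a^5 + 2*a^4 - 104*a^3 + 219*a^2 - 168*a - 60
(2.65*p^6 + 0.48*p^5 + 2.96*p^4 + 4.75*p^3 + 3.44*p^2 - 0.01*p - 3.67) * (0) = 0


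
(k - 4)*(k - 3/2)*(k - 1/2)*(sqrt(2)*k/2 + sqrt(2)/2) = sqrt(2)*k^4/2 - 5*sqrt(2)*k^3/2 + 11*sqrt(2)*k^2/8 + 23*sqrt(2)*k/8 - 3*sqrt(2)/2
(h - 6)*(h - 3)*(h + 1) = h^3 - 8*h^2 + 9*h + 18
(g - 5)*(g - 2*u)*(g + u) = g^3 - g^2*u - 5*g^2 - 2*g*u^2 + 5*g*u + 10*u^2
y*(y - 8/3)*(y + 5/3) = y^3 - y^2 - 40*y/9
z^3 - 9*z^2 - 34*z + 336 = (z - 8)*(z - 7)*(z + 6)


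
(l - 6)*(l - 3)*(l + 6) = l^3 - 3*l^2 - 36*l + 108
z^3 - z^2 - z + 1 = (z - 1)^2*(z + 1)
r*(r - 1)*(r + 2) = r^3 + r^2 - 2*r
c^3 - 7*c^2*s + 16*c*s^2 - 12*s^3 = (c - 3*s)*(c - 2*s)^2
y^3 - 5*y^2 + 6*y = y*(y - 3)*(y - 2)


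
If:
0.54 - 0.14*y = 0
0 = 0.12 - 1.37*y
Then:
No Solution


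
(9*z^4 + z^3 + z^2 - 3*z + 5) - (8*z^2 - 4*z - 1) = 9*z^4 + z^3 - 7*z^2 + z + 6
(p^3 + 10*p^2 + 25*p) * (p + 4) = p^4 + 14*p^3 + 65*p^2 + 100*p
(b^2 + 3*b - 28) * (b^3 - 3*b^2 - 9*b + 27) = b^5 - 46*b^3 + 84*b^2 + 333*b - 756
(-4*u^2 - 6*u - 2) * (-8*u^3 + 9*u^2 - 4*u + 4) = 32*u^5 + 12*u^4 - 22*u^3 - 10*u^2 - 16*u - 8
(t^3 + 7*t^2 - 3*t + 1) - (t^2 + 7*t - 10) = t^3 + 6*t^2 - 10*t + 11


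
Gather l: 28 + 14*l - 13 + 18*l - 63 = 32*l - 48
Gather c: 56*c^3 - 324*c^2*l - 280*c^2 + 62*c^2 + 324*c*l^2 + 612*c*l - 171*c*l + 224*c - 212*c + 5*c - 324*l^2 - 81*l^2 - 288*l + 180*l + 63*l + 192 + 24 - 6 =56*c^3 + c^2*(-324*l - 218) + c*(324*l^2 + 441*l + 17) - 405*l^2 - 45*l + 210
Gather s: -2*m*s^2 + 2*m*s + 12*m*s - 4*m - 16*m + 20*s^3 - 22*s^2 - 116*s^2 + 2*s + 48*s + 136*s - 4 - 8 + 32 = -20*m + 20*s^3 + s^2*(-2*m - 138) + s*(14*m + 186) + 20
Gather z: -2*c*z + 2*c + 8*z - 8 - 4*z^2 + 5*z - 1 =2*c - 4*z^2 + z*(13 - 2*c) - 9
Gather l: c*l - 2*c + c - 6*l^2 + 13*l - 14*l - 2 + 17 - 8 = -c - 6*l^2 + l*(c - 1) + 7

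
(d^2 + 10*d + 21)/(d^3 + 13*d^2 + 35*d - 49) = (d + 3)/(d^2 + 6*d - 7)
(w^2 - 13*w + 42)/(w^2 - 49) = (w - 6)/(w + 7)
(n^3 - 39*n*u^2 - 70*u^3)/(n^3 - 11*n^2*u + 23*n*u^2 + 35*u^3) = (-n^2 - 7*n*u - 10*u^2)/(-n^2 + 4*n*u + 5*u^2)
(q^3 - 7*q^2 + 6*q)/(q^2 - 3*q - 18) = q*(q - 1)/(q + 3)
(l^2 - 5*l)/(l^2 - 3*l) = (l - 5)/(l - 3)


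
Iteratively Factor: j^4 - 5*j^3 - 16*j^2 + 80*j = (j - 4)*(j^3 - j^2 - 20*j) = j*(j - 4)*(j^2 - j - 20) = j*(j - 4)*(j + 4)*(j - 5)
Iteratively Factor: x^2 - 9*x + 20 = (x - 4)*(x - 5)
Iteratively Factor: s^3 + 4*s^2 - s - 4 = (s + 1)*(s^2 + 3*s - 4) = (s - 1)*(s + 1)*(s + 4)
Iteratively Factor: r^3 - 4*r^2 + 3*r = (r - 3)*(r^2 - r) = (r - 3)*(r - 1)*(r)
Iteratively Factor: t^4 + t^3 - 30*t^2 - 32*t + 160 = (t - 5)*(t^3 + 6*t^2 - 32) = (t - 5)*(t + 4)*(t^2 + 2*t - 8) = (t - 5)*(t - 2)*(t + 4)*(t + 4)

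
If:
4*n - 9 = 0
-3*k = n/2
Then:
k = -3/8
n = 9/4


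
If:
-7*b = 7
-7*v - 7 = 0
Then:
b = -1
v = -1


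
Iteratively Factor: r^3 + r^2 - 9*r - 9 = (r + 1)*(r^2 - 9) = (r + 1)*(r + 3)*(r - 3)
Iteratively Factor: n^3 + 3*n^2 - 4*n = (n + 4)*(n^2 - n) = n*(n + 4)*(n - 1)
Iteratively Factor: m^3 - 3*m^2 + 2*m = (m - 2)*(m^2 - m) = (m - 2)*(m - 1)*(m)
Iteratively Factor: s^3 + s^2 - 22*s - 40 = (s + 2)*(s^2 - s - 20) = (s - 5)*(s + 2)*(s + 4)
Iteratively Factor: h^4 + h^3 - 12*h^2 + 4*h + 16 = (h - 2)*(h^3 + 3*h^2 - 6*h - 8) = (h - 2)*(h + 1)*(h^2 + 2*h - 8) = (h - 2)*(h + 1)*(h + 4)*(h - 2)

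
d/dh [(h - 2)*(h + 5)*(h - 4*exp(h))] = -4*h^2*exp(h) + 3*h^2 - 20*h*exp(h) + 6*h + 28*exp(h) - 10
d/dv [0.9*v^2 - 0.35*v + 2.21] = 1.8*v - 0.35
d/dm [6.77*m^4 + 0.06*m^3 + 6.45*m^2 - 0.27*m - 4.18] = 27.08*m^3 + 0.18*m^2 + 12.9*m - 0.27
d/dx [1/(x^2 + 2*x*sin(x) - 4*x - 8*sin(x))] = 2*(-x*cos(x) - x - sin(x) + 4*cos(x) + 2)/((x - 4)^2*(x + 2*sin(x))^2)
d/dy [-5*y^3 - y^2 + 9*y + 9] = -15*y^2 - 2*y + 9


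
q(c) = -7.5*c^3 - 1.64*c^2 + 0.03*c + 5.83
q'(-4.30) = -401.89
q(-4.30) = 571.68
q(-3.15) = 223.88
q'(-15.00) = -5013.27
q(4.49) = -705.99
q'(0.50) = -7.24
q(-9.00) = 5340.22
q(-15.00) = 24948.88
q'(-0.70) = -8.70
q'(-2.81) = -168.42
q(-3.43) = 289.08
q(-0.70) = 7.58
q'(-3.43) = -253.43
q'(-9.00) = -1792.95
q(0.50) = 4.50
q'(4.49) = -468.30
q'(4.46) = -462.16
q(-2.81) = 159.21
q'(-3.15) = -212.89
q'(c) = -22.5*c^2 - 3.28*c + 0.03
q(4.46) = -692.03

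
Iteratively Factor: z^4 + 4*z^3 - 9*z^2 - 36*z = (z + 3)*(z^3 + z^2 - 12*z) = z*(z + 3)*(z^2 + z - 12) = z*(z + 3)*(z + 4)*(z - 3)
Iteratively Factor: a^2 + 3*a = (a)*(a + 3)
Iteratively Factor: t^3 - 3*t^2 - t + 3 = (t - 3)*(t^2 - 1) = (t - 3)*(t + 1)*(t - 1)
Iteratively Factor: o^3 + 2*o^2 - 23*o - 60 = (o + 3)*(o^2 - o - 20) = (o - 5)*(o + 3)*(o + 4)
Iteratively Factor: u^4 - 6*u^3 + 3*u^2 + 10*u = (u)*(u^3 - 6*u^2 + 3*u + 10) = u*(u - 2)*(u^2 - 4*u - 5) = u*(u - 5)*(u - 2)*(u + 1)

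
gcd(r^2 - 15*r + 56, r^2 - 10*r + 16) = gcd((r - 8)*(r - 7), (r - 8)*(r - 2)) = r - 8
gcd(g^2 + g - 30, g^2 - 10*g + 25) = g - 5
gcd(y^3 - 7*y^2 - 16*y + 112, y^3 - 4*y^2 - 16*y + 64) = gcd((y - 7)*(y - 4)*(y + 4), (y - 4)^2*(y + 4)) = y^2 - 16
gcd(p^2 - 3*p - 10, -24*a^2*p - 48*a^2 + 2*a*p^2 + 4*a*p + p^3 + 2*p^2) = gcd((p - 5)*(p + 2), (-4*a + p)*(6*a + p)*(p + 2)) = p + 2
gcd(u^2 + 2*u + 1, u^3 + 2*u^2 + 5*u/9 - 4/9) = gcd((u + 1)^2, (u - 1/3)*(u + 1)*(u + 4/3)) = u + 1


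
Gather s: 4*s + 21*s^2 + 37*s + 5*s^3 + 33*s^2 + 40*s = 5*s^3 + 54*s^2 + 81*s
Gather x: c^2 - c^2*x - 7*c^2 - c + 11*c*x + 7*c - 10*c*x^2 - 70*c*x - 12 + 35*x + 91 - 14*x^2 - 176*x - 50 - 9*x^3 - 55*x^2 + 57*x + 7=-6*c^2 + 6*c - 9*x^3 + x^2*(-10*c - 69) + x*(-c^2 - 59*c - 84) + 36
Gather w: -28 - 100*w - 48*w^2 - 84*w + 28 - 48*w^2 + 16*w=-96*w^2 - 168*w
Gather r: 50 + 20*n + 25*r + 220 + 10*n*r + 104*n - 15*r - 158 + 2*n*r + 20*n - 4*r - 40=144*n + r*(12*n + 6) + 72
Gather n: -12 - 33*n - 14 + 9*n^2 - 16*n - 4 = 9*n^2 - 49*n - 30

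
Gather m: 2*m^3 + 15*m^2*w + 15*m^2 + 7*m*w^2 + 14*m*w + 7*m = 2*m^3 + m^2*(15*w + 15) + m*(7*w^2 + 14*w + 7)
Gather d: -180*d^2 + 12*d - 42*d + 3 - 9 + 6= -180*d^2 - 30*d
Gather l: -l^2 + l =-l^2 + l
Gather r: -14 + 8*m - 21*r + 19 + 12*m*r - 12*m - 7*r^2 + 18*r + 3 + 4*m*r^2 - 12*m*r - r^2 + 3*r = -4*m + r^2*(4*m - 8) + 8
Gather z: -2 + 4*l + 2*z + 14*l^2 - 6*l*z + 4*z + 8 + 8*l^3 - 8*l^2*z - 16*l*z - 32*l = 8*l^3 + 14*l^2 - 28*l + z*(-8*l^2 - 22*l + 6) + 6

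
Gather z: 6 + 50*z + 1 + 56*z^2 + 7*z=56*z^2 + 57*z + 7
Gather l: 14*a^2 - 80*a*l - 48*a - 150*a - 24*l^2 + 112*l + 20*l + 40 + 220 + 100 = 14*a^2 - 198*a - 24*l^2 + l*(132 - 80*a) + 360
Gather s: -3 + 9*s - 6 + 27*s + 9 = 36*s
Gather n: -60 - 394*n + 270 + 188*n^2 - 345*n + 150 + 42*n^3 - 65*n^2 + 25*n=42*n^3 + 123*n^2 - 714*n + 360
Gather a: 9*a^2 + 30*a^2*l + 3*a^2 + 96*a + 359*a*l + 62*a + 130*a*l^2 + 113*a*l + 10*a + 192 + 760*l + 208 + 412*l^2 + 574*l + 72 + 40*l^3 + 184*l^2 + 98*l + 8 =a^2*(30*l + 12) + a*(130*l^2 + 472*l + 168) + 40*l^3 + 596*l^2 + 1432*l + 480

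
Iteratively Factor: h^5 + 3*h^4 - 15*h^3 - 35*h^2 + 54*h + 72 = (h + 3)*(h^4 - 15*h^2 + 10*h + 24) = (h + 1)*(h + 3)*(h^3 - h^2 - 14*h + 24) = (h - 3)*(h + 1)*(h + 3)*(h^2 + 2*h - 8) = (h - 3)*(h + 1)*(h + 3)*(h + 4)*(h - 2)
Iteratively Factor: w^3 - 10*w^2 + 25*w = (w - 5)*(w^2 - 5*w) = (w - 5)^2*(w)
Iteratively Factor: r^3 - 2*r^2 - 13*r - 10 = (r + 2)*(r^2 - 4*r - 5) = (r + 1)*(r + 2)*(r - 5)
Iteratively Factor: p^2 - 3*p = (p)*(p - 3)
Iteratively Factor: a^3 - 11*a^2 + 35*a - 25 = (a - 5)*(a^2 - 6*a + 5) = (a - 5)^2*(a - 1)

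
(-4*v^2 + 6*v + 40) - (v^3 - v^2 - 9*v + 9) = -v^3 - 3*v^2 + 15*v + 31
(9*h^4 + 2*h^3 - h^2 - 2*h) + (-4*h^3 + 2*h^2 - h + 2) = 9*h^4 - 2*h^3 + h^2 - 3*h + 2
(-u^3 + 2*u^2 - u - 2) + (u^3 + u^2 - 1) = 3*u^2 - u - 3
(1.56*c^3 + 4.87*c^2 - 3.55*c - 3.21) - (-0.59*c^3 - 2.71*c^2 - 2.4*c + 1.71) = 2.15*c^3 + 7.58*c^2 - 1.15*c - 4.92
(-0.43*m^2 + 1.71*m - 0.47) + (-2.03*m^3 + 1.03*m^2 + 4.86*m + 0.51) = -2.03*m^3 + 0.6*m^2 + 6.57*m + 0.04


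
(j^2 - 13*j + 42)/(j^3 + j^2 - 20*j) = (j^2 - 13*j + 42)/(j*(j^2 + j - 20))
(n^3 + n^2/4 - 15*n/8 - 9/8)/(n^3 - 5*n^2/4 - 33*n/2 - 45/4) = (2*n^2 - n - 3)/(2*(n^2 - 2*n - 15))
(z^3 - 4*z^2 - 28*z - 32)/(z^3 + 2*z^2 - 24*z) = (z^3 - 4*z^2 - 28*z - 32)/(z*(z^2 + 2*z - 24))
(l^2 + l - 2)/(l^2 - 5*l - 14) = (l - 1)/(l - 7)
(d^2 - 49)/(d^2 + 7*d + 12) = (d^2 - 49)/(d^2 + 7*d + 12)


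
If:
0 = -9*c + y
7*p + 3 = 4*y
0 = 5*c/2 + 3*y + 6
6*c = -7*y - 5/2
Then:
No Solution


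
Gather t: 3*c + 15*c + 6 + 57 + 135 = 18*c + 198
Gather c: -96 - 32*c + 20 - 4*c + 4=-36*c - 72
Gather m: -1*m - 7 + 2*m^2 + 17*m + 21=2*m^2 + 16*m + 14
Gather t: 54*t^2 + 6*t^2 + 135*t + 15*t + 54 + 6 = 60*t^2 + 150*t + 60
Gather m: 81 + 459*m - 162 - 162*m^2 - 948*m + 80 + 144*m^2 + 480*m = -18*m^2 - 9*m - 1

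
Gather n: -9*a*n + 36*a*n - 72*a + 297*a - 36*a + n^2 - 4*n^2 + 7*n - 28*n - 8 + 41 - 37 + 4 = 189*a - 3*n^2 + n*(27*a - 21)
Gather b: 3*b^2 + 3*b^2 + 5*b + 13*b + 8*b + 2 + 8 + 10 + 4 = 6*b^2 + 26*b + 24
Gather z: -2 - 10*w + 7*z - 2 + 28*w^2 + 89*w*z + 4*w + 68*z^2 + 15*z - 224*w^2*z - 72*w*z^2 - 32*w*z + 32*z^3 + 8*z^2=28*w^2 - 6*w + 32*z^3 + z^2*(76 - 72*w) + z*(-224*w^2 + 57*w + 22) - 4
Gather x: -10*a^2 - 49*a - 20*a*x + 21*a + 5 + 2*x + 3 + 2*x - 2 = -10*a^2 - 28*a + x*(4 - 20*a) + 6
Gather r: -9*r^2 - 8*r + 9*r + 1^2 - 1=-9*r^2 + r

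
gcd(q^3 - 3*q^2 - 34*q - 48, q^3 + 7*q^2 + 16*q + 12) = q^2 + 5*q + 6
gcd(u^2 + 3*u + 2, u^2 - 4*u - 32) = 1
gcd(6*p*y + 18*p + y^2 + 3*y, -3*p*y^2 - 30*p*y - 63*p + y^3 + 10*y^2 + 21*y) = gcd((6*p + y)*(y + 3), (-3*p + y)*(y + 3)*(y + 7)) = y + 3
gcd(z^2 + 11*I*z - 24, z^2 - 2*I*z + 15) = z + 3*I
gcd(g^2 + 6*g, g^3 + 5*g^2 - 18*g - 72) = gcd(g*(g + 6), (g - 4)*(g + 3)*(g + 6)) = g + 6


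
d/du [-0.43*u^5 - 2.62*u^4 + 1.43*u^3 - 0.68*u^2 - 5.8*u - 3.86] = -2.15*u^4 - 10.48*u^3 + 4.29*u^2 - 1.36*u - 5.8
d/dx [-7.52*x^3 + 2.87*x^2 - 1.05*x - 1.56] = -22.56*x^2 + 5.74*x - 1.05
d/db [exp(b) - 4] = exp(b)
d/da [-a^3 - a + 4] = -3*a^2 - 1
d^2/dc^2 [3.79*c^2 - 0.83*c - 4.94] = 7.58000000000000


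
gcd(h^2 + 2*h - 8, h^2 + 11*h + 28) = h + 4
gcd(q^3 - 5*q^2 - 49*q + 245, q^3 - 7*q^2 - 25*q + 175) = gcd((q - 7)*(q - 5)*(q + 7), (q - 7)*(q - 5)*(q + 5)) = q^2 - 12*q + 35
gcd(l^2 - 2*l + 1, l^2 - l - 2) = 1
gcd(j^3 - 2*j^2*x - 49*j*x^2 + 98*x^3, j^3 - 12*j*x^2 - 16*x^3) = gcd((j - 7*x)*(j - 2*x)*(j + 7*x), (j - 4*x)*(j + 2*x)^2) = 1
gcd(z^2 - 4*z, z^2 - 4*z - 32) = 1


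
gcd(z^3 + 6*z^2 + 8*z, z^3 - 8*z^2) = z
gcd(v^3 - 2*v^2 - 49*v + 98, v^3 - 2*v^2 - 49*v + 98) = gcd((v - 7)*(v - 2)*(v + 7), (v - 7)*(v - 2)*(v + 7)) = v^3 - 2*v^2 - 49*v + 98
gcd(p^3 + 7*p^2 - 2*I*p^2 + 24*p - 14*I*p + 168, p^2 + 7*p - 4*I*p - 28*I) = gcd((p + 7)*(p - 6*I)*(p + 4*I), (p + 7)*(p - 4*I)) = p + 7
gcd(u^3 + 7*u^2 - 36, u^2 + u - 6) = u^2 + u - 6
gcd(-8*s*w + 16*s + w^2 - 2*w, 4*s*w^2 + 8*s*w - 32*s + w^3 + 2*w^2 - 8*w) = w - 2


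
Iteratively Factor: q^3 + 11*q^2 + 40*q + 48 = (q + 3)*(q^2 + 8*q + 16) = (q + 3)*(q + 4)*(q + 4)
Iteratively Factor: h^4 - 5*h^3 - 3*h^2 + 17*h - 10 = (h - 1)*(h^3 - 4*h^2 - 7*h + 10) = (h - 1)*(h + 2)*(h^2 - 6*h + 5) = (h - 1)^2*(h + 2)*(h - 5)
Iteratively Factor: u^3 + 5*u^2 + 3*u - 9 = (u + 3)*(u^2 + 2*u - 3) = (u + 3)^2*(u - 1)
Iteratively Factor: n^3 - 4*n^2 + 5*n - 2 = (n - 2)*(n^2 - 2*n + 1) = (n - 2)*(n - 1)*(n - 1)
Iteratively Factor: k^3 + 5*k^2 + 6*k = (k)*(k^2 + 5*k + 6) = k*(k + 3)*(k + 2)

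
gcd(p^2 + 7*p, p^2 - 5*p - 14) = 1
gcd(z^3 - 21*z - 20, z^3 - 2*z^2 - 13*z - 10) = z^2 - 4*z - 5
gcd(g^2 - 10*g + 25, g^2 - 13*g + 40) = g - 5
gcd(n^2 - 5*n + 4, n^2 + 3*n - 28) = n - 4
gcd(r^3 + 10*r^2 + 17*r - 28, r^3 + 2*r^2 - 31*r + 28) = r^2 + 6*r - 7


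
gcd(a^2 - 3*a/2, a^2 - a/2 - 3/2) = a - 3/2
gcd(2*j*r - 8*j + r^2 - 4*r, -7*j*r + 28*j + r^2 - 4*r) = r - 4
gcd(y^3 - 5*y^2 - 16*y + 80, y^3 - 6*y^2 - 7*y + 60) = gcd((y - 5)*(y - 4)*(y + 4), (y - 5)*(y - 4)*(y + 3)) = y^2 - 9*y + 20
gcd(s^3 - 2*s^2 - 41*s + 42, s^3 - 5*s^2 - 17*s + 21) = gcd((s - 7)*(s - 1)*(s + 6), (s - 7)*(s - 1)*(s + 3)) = s^2 - 8*s + 7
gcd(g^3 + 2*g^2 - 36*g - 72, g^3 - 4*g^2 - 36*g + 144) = g^2 - 36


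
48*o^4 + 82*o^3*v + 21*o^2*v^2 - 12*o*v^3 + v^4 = (-8*o + v)*(-6*o + v)*(o + v)^2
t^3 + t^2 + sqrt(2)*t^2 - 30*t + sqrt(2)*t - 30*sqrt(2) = (t - 5)*(t + 6)*(t + sqrt(2))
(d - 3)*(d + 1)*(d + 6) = d^3 + 4*d^2 - 15*d - 18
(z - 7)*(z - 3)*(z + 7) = z^3 - 3*z^2 - 49*z + 147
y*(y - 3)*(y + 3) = y^3 - 9*y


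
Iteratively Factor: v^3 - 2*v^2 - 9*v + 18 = (v - 2)*(v^2 - 9) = (v - 3)*(v - 2)*(v + 3)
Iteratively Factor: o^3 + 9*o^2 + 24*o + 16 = (o + 4)*(o^2 + 5*o + 4) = (o + 1)*(o + 4)*(o + 4)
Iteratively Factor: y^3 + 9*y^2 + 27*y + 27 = (y + 3)*(y^2 + 6*y + 9) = (y + 3)^2*(y + 3)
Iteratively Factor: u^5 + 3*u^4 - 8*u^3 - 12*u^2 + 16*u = (u - 2)*(u^4 + 5*u^3 + 2*u^2 - 8*u) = (u - 2)*(u - 1)*(u^3 + 6*u^2 + 8*u) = (u - 2)*(u - 1)*(u + 2)*(u^2 + 4*u) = u*(u - 2)*(u - 1)*(u + 2)*(u + 4)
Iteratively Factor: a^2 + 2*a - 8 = (a - 2)*(a + 4)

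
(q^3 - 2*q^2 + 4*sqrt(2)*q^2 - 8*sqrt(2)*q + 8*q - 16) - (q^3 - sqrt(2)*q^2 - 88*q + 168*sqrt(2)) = -2*q^2 + 5*sqrt(2)*q^2 - 8*sqrt(2)*q + 96*q - 168*sqrt(2) - 16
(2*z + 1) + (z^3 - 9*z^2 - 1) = z^3 - 9*z^2 + 2*z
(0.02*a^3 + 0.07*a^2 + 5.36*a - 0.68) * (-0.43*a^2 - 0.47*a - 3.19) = -0.0086*a^5 - 0.0395*a^4 - 2.4015*a^3 - 2.4501*a^2 - 16.7788*a + 2.1692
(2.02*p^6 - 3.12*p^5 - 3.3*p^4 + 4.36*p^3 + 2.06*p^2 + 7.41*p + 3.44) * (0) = 0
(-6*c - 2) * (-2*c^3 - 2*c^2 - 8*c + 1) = 12*c^4 + 16*c^3 + 52*c^2 + 10*c - 2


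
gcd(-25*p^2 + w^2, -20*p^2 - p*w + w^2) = 5*p - w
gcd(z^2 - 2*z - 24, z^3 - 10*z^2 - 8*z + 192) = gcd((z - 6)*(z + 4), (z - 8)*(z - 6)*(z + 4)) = z^2 - 2*z - 24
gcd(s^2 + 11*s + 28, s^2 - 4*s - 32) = s + 4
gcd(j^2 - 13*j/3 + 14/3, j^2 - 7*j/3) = j - 7/3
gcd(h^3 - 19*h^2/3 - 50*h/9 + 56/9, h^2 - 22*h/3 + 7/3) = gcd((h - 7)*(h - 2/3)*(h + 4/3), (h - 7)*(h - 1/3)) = h - 7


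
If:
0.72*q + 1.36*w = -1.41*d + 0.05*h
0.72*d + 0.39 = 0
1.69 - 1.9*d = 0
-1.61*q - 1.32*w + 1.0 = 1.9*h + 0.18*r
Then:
No Solution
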